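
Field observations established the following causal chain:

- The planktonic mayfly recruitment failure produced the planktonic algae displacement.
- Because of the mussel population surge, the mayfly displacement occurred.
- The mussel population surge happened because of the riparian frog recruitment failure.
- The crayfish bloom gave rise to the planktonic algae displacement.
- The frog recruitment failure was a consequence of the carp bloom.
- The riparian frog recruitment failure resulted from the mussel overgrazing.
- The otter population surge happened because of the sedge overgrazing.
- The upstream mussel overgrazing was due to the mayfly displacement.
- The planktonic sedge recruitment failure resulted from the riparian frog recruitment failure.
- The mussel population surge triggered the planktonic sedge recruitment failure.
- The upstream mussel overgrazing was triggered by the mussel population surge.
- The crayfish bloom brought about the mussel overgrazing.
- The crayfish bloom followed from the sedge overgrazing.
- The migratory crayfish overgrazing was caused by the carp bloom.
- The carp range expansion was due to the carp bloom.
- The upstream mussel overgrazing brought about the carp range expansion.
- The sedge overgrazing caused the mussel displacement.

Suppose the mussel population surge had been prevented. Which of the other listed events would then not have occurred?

the mayfly displacement, the upstream mussel overgrazing

Downstream of the mussel population surge: the mayfly displacement, the upstream mussel overgrazing, the carp range expansion, the planktonic sedge recruitment failure.
Of those, still caused via another path: the carp range expansion, the planktonic sedge recruitment failure.
The remainder have no surviving cause.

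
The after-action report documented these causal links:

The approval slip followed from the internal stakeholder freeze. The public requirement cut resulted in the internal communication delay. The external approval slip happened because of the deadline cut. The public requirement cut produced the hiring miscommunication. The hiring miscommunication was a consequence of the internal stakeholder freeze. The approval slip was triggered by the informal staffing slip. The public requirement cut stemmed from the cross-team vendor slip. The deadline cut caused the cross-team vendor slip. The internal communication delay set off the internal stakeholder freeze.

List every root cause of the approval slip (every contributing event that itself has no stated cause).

Tracing upstream from the approval slip: the approval slip ← the internal stakeholder freeze ← the internal communication delay ← the public requirement cut ← the cross-team vendor slip ← the deadline cut.
A separate upstream branch: the approval slip ← the informal staffing slip.
Each of those chain origins has no stated cause.

the deadline cut, the informal staffing slip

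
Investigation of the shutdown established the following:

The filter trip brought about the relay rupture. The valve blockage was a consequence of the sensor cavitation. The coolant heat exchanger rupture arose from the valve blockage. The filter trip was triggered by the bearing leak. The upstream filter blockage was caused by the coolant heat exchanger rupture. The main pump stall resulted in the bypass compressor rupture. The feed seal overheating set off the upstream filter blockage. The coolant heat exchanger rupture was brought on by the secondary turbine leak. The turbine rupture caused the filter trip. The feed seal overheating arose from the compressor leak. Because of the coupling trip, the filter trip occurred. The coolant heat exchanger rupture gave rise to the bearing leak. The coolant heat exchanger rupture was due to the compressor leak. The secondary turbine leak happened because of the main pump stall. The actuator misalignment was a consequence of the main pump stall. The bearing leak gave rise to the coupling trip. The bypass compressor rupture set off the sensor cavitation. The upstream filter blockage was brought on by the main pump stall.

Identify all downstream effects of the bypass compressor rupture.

Direct effects: the sensor cavitation.
2 steps out: the valve blockage.
3 steps out: the coolant heat exchanger rupture.
4 steps out: the bearing leak, the upstream filter blockage.
5 steps out: the coupling trip, the filter trip.
6 steps out: the relay rupture.
Not reachable from it: the main pump stall, the secondary turbine leak, the actuator misalignment, the compressor leak, the turbine rupture, the feed seal overheating.

the bearing leak, the coolant heat exchanger rupture, the coupling trip, the filter trip, the relay rupture, the sensor cavitation, the upstream filter blockage, the valve blockage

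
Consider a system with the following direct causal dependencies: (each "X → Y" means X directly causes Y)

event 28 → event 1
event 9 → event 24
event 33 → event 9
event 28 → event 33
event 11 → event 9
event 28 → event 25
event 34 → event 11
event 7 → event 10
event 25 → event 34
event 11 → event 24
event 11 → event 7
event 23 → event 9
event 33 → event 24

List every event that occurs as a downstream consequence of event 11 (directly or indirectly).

event 10, event 24, event 7, event 9

Direct effects: event 7, event 9, event 24.
2 steps out: event 10.
Not reachable from it: event 28, event 25, event 34, event 1, event 33, event 23.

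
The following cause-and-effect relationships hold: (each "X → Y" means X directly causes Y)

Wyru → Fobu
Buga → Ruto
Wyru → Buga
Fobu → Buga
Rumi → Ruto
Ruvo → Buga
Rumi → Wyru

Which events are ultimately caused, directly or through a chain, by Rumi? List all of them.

Buga, Fobu, Ruto, Wyru

Direct effects: Wyru, Ruto.
2 steps out: Fobu, Buga.
Not reachable from it: Ruvo.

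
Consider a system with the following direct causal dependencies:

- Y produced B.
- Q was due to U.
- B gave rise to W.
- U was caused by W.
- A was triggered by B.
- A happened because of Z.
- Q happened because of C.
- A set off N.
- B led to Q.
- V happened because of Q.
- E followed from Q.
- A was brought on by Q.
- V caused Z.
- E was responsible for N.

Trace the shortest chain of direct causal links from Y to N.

Y → B → A → N

Y → B
B → A
A → N
Length: 3 steps.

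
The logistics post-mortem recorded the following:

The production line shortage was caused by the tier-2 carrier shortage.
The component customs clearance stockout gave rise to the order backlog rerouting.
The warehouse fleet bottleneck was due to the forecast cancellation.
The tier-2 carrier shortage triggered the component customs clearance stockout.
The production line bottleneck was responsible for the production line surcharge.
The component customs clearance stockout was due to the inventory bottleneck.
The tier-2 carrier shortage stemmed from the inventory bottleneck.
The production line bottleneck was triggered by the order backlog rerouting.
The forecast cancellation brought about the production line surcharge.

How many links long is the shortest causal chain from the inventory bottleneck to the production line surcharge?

Shortest chain: the inventory bottleneck → the component customs clearance stockout → the order backlog rerouting → the production line bottleneck → the production line surcharge.

4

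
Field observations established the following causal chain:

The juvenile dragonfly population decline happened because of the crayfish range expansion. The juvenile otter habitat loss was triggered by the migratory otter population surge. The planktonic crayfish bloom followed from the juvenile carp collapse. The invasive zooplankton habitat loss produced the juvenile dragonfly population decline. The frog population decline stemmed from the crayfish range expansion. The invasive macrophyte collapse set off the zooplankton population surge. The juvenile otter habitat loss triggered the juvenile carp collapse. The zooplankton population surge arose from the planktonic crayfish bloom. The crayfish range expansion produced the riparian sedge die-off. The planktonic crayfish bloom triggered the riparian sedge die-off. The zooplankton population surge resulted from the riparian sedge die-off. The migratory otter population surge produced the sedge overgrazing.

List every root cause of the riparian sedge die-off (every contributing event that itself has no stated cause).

Tracing upstream from the riparian sedge die-off: the riparian sedge die-off ← the crayfish range expansion.
A separate upstream branch: the riparian sedge die-off ← the planktonic crayfish bloom ← the juvenile carp collapse ← the juvenile otter habitat loss ← the migratory otter population surge.
Each of those chain origins has no stated cause.

the crayfish range expansion, the migratory otter population surge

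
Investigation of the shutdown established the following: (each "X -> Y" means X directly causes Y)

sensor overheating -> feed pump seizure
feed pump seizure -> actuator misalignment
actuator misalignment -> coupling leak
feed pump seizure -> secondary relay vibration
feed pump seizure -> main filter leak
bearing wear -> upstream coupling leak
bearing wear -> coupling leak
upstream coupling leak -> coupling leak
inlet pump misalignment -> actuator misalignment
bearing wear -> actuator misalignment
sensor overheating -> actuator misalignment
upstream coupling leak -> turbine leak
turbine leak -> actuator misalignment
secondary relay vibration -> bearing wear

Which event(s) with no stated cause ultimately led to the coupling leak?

the inlet pump misalignment, the sensor overheating

Tracing upstream from the coupling leak: the coupling leak ← the actuator misalignment ← the sensor overheating.
A separate upstream branch: the coupling leak ← the actuator misalignment ← the inlet pump misalignment.
Each of those chain origins has no stated cause.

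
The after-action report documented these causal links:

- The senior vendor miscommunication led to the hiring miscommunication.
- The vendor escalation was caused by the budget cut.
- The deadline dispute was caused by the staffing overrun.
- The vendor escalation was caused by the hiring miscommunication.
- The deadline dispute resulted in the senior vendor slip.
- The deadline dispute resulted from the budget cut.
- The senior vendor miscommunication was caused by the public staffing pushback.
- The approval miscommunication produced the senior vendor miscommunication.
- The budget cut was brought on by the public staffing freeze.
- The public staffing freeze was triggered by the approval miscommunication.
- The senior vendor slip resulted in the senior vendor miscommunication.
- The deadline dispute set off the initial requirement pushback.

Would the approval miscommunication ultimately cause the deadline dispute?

There is a causal chain: the approval miscommunication → the public staffing freeze → the budget cut → the deadline dispute.

Yes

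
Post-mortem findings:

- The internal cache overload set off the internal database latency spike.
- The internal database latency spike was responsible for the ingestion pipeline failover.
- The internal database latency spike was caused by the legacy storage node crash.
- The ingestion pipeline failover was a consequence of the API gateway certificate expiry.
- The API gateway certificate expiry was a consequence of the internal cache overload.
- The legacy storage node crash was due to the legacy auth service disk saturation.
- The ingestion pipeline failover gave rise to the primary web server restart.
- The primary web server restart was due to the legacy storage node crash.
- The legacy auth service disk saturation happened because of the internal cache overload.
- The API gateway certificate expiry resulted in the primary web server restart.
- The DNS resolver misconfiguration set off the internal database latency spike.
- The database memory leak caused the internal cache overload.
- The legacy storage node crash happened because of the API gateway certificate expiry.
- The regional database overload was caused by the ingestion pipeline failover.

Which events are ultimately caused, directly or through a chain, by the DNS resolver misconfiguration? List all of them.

Direct effects: the internal database latency spike.
2 steps out: the ingestion pipeline failover.
3 steps out: the regional database overload, the primary web server restart.
Not reachable from it: the database memory leak, the internal cache overload, the legacy auth service disk saturation, the API gateway certificate expiry, the legacy storage node crash.

the ingestion pipeline failover, the internal database latency spike, the primary web server restart, the regional database overload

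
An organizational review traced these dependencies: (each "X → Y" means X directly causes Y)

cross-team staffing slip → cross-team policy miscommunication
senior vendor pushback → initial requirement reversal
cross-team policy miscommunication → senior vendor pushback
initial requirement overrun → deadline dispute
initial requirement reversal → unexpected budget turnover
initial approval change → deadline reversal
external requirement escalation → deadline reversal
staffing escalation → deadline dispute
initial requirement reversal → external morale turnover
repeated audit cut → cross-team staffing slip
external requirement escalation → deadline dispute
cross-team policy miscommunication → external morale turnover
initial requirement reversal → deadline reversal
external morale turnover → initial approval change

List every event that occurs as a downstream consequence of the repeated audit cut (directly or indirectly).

the cross-team policy miscommunication, the cross-team staffing slip, the deadline reversal, the external morale turnover, the initial approval change, the initial requirement reversal, the senior vendor pushback, the unexpected budget turnover

Direct effects: the cross-team staffing slip.
2 steps out: the cross-team policy miscommunication.
3 steps out: the senior vendor pushback, the external morale turnover.
4 steps out: the initial requirement reversal, the initial approval change.
5 steps out: the unexpected budget turnover, the deadline reversal.
Not reachable from it: the external requirement escalation, the initial requirement overrun, the staffing escalation, the deadline dispute.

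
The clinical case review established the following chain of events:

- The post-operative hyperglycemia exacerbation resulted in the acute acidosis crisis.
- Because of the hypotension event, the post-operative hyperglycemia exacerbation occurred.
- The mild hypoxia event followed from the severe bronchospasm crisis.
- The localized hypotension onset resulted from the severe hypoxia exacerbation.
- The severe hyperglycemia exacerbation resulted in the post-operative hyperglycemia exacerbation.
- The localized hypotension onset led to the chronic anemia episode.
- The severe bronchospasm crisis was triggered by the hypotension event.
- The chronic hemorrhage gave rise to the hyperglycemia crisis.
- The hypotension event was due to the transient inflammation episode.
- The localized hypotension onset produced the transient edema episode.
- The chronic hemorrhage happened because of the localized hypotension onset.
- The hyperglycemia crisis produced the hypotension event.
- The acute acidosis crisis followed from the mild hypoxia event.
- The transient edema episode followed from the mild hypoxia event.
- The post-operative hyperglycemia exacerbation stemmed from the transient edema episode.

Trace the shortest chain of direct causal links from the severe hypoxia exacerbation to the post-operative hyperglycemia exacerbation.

the severe hypoxia exacerbation → the localized hypotension onset
the localized hypotension onset → the transient edema episode
the transient edema episode → the post-operative hyperglycemia exacerbation
Length: 3 steps.

the severe hypoxia exacerbation → the localized hypotension onset → the transient edema episode → the post-operative hyperglycemia exacerbation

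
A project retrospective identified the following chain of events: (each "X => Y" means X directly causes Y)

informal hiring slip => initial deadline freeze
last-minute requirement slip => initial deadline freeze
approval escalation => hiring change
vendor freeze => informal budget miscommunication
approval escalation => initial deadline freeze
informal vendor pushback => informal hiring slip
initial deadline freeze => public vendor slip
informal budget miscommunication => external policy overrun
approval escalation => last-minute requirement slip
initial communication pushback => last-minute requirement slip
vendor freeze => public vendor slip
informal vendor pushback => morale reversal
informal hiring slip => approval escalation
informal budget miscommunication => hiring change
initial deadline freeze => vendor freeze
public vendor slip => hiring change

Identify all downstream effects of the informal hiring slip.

Direct effects: the approval escalation, the initial deadline freeze.
2 steps out: the last-minute requirement slip, the vendor freeze, the public vendor slip, the hiring change.
3 steps out: the informal budget miscommunication.
4 steps out: the external policy overrun.
Not reachable from it: the informal vendor pushback, the morale reversal, the initial communication pushback.

the approval escalation, the external policy overrun, the hiring change, the informal budget miscommunication, the initial deadline freeze, the last-minute requirement slip, the public vendor slip, the vendor freeze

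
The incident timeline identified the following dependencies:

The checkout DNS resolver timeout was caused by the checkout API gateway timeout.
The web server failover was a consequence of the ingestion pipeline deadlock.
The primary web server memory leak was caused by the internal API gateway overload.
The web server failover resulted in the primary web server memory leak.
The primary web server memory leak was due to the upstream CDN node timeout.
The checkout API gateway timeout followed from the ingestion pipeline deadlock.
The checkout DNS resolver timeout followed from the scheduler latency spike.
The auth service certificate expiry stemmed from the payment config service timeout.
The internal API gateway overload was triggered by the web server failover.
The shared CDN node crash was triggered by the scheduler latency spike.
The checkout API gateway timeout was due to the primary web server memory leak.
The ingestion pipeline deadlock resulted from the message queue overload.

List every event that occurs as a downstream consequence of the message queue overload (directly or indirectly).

the checkout API gateway timeout, the checkout DNS resolver timeout, the ingestion pipeline deadlock, the internal API gateway overload, the primary web server memory leak, the web server failover

Direct effects: the ingestion pipeline deadlock.
2 steps out: the web server failover, the checkout API gateway timeout.
3 steps out: the internal API gateway overload, the primary web server memory leak, the checkout DNS resolver timeout.
Not reachable from it: the payment config service timeout, the upstream CDN node timeout, the scheduler latency spike, the auth service certificate expiry, the shared CDN node crash.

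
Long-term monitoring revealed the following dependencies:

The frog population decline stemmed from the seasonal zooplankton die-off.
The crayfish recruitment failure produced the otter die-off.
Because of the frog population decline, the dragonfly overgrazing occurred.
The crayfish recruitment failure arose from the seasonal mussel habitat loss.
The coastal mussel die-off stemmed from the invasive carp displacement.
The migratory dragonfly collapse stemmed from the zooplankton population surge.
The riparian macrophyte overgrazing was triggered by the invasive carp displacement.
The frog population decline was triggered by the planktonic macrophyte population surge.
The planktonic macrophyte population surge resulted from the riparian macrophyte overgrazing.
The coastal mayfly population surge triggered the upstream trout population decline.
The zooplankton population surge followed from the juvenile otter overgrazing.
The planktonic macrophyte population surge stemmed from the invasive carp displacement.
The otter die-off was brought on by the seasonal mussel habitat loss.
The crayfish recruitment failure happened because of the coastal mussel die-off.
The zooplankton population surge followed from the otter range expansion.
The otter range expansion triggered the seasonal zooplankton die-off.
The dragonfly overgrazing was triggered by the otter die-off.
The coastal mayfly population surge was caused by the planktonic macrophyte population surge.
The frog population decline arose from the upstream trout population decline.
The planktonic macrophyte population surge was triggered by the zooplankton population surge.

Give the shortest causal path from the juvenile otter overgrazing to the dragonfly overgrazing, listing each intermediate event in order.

the juvenile otter overgrazing → the zooplankton population surge → the planktonic macrophyte population surge → the frog population decline → the dragonfly overgrazing

the juvenile otter overgrazing → the zooplankton population surge
the zooplankton population surge → the planktonic macrophyte population surge
the planktonic macrophyte population surge → the frog population decline
the frog population decline → the dragonfly overgrazing
Length: 4 steps.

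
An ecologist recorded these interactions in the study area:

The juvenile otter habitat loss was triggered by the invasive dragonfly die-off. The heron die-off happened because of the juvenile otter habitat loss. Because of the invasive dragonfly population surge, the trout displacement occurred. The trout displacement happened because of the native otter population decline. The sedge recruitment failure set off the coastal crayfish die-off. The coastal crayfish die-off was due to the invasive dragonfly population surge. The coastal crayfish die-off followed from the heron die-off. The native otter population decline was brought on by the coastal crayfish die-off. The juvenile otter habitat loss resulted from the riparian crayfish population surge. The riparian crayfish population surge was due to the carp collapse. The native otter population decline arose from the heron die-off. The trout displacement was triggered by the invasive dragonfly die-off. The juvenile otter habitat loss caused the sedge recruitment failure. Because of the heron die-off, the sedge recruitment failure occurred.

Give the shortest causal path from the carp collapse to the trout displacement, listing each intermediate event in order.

the carp collapse → the riparian crayfish population surge → the juvenile otter habitat loss → the heron die-off → the native otter population decline → the trout displacement

the carp collapse → the riparian crayfish population surge
the riparian crayfish population surge → the juvenile otter habitat loss
the juvenile otter habitat loss → the heron die-off
the heron die-off → the native otter population decline
the native otter population decline → the trout displacement
Length: 5 steps.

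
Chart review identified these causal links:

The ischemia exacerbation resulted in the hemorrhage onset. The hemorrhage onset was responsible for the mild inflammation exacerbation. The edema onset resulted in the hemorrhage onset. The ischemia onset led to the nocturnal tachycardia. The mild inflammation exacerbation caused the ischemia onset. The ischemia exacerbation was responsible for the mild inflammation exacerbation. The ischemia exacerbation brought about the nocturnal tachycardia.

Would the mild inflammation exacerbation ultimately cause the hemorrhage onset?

The mild inflammation exacerbation leads to the ischemia onset, the nocturnal tachycardia; the hemorrhage onset is not among them.

No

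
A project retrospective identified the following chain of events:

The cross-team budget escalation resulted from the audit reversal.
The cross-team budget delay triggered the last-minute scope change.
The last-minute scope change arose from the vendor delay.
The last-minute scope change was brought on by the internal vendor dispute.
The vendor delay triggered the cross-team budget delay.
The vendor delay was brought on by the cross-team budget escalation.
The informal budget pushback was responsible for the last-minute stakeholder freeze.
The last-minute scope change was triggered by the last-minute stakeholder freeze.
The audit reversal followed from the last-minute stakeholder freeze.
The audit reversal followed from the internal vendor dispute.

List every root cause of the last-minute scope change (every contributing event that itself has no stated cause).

the informal budget pushback, the internal vendor dispute

Tracing upstream from the last-minute scope change: the last-minute scope change ← the last-minute stakeholder freeze ← the informal budget pushback.
A separate upstream branch: the last-minute scope change ← the internal vendor dispute.
Each of those chain origins has no stated cause.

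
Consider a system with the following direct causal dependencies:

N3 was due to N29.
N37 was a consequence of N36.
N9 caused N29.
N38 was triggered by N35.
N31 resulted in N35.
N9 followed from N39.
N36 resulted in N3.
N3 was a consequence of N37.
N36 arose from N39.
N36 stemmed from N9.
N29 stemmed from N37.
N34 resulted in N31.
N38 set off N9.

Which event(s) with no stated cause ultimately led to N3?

N34, N39

Tracing upstream from N3: N3 ← N36 ← N9 ← N38 ← N35 ← N31 ← N34.
A separate upstream branch: N3 ← N36 ← N39.
Each of those chain origins has no stated cause.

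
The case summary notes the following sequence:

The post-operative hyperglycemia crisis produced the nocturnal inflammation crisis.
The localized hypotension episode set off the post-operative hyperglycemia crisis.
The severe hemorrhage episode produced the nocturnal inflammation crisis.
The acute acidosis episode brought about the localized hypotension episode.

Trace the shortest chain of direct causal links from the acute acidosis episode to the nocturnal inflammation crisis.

the acute acidosis episode → the localized hypotension episode → the post-operative hyperglycemia crisis → the nocturnal inflammation crisis

the acute acidosis episode → the localized hypotension episode
the localized hypotension episode → the post-operative hyperglycemia crisis
the post-operative hyperglycemia crisis → the nocturnal inflammation crisis
Length: 3 steps.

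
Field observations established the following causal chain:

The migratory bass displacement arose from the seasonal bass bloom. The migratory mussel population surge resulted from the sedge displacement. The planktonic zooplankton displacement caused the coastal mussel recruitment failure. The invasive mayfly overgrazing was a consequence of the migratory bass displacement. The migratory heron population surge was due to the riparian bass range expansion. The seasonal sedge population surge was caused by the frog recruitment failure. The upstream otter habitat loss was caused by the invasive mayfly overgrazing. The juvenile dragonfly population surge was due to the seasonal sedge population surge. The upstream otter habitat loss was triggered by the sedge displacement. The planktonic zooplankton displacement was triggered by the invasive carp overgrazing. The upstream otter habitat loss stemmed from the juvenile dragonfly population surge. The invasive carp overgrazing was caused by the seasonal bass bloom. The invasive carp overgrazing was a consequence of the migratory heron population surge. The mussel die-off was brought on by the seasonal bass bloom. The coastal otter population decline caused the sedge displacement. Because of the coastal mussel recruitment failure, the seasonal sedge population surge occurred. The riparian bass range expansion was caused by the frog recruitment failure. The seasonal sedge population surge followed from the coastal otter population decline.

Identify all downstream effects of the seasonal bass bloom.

Direct effects: the invasive carp overgrazing, the migratory bass displacement, the mussel die-off.
2 steps out: the planktonic zooplankton displacement, the invasive mayfly overgrazing.
3 steps out: the coastal mussel recruitment failure, the upstream otter habitat loss.
4 steps out: the seasonal sedge population surge.
5 steps out: the juvenile dragonfly population surge.
Not reachable from it: the frog recruitment failure, the riparian bass range expansion, the migratory heron population surge, the coastal otter population decline, the sedge displacement, the migratory mussel population surge.

the coastal mussel recruitment failure, the invasive carp overgrazing, the invasive mayfly overgrazing, the juvenile dragonfly population surge, the migratory bass displacement, the mussel die-off, the planktonic zooplankton displacement, the seasonal sedge population surge, the upstream otter habitat loss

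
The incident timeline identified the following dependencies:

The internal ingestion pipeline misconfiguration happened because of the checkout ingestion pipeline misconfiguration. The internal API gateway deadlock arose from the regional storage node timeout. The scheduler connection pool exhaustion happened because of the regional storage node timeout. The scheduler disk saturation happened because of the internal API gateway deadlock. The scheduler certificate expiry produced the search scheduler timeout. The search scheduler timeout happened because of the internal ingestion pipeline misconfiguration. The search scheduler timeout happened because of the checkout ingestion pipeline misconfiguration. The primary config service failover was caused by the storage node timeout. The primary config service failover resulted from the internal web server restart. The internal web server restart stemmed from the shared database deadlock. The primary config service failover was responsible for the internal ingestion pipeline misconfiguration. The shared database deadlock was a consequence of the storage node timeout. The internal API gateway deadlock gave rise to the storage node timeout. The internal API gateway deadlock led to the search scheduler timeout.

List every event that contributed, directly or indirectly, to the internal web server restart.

the internal API gateway deadlock, the regional storage node timeout, the shared database deadlock, the storage node timeout

Immediate cause of the internal web server restart: the shared database deadlock.
Further upstream: the regional storage node timeout, the internal API gateway deadlock, the storage node timeout.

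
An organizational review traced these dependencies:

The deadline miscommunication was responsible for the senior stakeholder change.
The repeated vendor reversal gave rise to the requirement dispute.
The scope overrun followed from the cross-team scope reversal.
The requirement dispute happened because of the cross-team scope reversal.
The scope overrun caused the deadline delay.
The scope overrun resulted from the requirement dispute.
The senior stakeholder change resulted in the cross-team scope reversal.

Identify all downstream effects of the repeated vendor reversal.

the deadline delay, the requirement dispute, the scope overrun

Direct effects: the requirement dispute.
2 steps out: the scope overrun.
3 steps out: the deadline delay.
Not reachable from it: the deadline miscommunication, the senior stakeholder change, the cross-team scope reversal.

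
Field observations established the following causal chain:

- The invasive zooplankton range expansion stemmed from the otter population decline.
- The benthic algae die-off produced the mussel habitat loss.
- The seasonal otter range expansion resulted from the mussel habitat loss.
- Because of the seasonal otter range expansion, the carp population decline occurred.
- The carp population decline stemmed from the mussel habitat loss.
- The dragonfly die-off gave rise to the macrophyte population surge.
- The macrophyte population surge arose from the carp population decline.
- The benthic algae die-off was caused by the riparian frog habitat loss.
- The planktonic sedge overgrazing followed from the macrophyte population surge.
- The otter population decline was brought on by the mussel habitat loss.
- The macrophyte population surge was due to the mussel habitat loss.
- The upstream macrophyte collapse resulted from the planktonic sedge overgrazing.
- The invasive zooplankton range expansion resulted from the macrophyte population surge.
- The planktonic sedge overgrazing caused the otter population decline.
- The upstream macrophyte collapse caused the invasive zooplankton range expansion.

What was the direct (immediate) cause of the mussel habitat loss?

Upstream contributors include the riparian frog habitat loss, but only the benthic algae die-off feeds directly into the mussel habitat loss.

the benthic algae die-off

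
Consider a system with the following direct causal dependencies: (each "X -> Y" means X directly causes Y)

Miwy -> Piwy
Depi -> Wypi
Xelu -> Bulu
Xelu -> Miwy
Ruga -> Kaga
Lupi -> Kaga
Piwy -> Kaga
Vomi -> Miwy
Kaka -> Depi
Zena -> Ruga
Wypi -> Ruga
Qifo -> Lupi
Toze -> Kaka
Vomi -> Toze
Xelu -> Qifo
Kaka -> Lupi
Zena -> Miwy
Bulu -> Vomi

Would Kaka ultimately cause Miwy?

Kaka leads to Depi, Wypi, Lupi, Ruga, Kaga; Miwy is not among them.

No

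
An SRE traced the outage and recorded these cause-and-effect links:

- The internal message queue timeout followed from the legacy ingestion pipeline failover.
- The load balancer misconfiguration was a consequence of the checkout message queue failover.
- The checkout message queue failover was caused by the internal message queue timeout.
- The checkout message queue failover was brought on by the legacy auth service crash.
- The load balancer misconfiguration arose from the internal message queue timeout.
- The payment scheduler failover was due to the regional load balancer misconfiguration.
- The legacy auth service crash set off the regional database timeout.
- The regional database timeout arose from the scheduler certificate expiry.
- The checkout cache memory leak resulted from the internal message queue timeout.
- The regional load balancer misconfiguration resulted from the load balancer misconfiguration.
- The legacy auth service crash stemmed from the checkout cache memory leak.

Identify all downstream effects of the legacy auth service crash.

Direct effects: the checkout message queue failover, the regional database timeout.
2 steps out: the load balancer misconfiguration.
3 steps out: the regional load balancer misconfiguration.
4 steps out: the payment scheduler failover.
Not reachable from it: the legacy ingestion pipeline failover, the internal message queue timeout, the checkout cache memory leak, the scheduler certificate expiry.

the checkout message queue failover, the load balancer misconfiguration, the payment scheduler failover, the regional database timeout, the regional load balancer misconfiguration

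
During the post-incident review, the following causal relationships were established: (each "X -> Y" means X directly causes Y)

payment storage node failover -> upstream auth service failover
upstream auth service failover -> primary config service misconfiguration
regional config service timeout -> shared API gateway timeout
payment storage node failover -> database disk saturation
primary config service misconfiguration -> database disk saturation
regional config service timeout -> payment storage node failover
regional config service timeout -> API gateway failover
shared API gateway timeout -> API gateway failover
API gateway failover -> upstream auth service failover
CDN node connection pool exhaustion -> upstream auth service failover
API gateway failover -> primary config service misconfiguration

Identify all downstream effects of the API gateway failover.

the database disk saturation, the primary config service misconfiguration, the upstream auth service failover

Direct effects: the upstream auth service failover, the primary config service misconfiguration.
2 steps out: the database disk saturation.
Not reachable from it: the regional config service timeout, the shared API gateway timeout, the payment storage node failover, the CDN node connection pool exhaustion.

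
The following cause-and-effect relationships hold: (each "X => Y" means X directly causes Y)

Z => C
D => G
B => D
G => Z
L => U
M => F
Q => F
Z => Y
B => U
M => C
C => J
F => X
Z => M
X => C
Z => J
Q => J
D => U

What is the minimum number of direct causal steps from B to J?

Shortest chain: B → D → G → Z → J.

4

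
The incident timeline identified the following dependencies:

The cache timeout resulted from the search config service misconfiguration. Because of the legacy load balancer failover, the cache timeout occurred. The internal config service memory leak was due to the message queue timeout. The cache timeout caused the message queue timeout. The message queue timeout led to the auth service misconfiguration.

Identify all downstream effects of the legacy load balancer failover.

Direct effects: the cache timeout.
2 steps out: the message queue timeout.
3 steps out: the auth service misconfiguration, the internal config service memory leak.
Not reachable from it: the search config service misconfiguration.

the auth service misconfiguration, the cache timeout, the internal config service memory leak, the message queue timeout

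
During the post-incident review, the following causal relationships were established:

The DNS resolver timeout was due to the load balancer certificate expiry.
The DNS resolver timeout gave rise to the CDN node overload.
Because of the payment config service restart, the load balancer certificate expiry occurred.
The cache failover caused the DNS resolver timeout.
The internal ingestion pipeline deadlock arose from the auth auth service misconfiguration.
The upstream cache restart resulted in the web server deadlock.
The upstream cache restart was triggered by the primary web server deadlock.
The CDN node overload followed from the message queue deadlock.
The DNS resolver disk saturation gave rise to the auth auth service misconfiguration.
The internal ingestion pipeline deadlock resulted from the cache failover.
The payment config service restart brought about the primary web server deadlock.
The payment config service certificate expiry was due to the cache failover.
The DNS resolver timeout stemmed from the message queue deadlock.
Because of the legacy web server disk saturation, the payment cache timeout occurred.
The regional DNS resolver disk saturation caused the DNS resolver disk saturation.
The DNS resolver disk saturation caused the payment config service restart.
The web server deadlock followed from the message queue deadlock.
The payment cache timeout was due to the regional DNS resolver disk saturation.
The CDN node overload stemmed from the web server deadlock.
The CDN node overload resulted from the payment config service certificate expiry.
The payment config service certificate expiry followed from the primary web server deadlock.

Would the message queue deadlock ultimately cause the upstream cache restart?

No

The message queue deadlock leads to the DNS resolver timeout, the web server deadlock, the CDN node overload; the upstream cache restart is not among them.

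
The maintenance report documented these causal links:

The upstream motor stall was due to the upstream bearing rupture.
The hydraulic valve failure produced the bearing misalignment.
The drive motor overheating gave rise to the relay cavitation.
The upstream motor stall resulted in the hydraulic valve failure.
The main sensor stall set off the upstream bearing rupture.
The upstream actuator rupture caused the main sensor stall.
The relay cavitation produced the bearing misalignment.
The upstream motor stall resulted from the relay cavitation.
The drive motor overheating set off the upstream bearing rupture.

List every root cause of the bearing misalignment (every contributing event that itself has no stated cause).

Tracing upstream from the bearing misalignment: the bearing misalignment ← the hydraulic valve failure ← the upstream motor stall ← the upstream bearing rupture ← the main sensor stall ← the upstream actuator rupture.
A separate upstream branch: the bearing misalignment ← the relay cavitation ← the drive motor overheating.
Each of those chain origins has no stated cause.

the drive motor overheating, the upstream actuator rupture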